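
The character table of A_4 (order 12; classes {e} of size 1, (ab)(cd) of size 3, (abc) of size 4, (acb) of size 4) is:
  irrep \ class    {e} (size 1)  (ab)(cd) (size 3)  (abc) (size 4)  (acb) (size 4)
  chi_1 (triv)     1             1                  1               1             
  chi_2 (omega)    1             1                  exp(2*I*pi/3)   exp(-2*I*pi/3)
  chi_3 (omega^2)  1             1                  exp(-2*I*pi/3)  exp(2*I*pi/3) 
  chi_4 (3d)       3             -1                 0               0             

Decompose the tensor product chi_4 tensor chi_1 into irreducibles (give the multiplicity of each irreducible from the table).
chi_4 tensor chi_1 = chi_4 (all other irreducibles have multiplicity 0).

Reasoning: The character of a tensor product is the pointwise product (chi_4 * chi_1)(C) = chi_4(C) * chi_1(C):
  {e}: (3)*(1), (ab)(cd): (-1)*(1), (abc): (0)*(1), (acb): (0)*(1)
so (chi_4 * chi_1) takes values
  {e} -> 3, (ab)(cd) -> -1, (abc) -> 0, (acb) -> 0.
Now take the inner product of this character with each irreducible chi from the table, <chi_4*chi_1, chi> = (1/12) sum_C |C| (chi_4*chi_1)(C) conj(chi(C)):
  <chi_4*chi_1, chi_1> = (1/12)[1*(3)*conj(1) + 3*(-1)*conj(1) + 4*(0)*conj(1) + 4*(0)*conj(1)]
      = (1/12)[(3) + (-3) + (0) + (0)] = 0/12 = 0
  <chi_4*chi_1, chi_2> = (1/12)[1*(3)*conj(1) + 3*(-1)*conj(1) + 4*(0)*conj(exp(2*I*pi/3)) + 4*(0)*conj(exp(-2*I*pi/3))]
      = (1/12)[(3) + (-3) + (0) + (0)] = 0/12 = 0
  <chi_4*chi_1, chi_3> = (1/12)[1*(3)*conj(1) + 3*(-1)*conj(1) + 4*(0)*conj(exp(-2*I*pi/3)) + 4*(0)*conj(exp(2*I*pi/3))]
      = (1/12)[(3) + (-3) + (0) + (0)] = 0/12 = 0
  <chi_4*chi_1, chi_4> = (1/12)[1*(3)*conj(3) + 3*(-1)*conj(-1) + 4*(0)*conj(0) + 4*(0)*conj(0)]
      = (1/12)[(9) + (3) + (0) + (0)] = 12/12 = 1
(Exp terms are combined using exp(i*s)*conj(exp(i*t)) = exp(i*(s-t)), and sums of them are collapsed using the identity that for every m > 1 the m distinct m-th roots of unity sum to 0, e.g. 1 + exp(2*I*pi/3) + exp(-2*I*pi/3) = 0.)
Hence the multiplicities are chi_4: 1. Dimension check: dim(chi_4)*dim(chi_1) = 3*1 = 3 and sum (mult * dim) = 1*3 = 3.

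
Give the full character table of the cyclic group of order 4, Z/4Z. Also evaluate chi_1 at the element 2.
Character table of Z/4Z (irreps indexed chi_0,...,chi_3 with chi_k(m) = zeta_4^(k*m), zeta_4 = exp(2*pi*i/4)):
  irrep \ class  {0} (size 1)  {1} (size 1)  {2} (size 1)  {3} (size 1)
  chi_0          1             1             1             1           
  chi_1          1             I             -1            -I          
  chi_2          1             -1            1             -1          
  chi_3          1             -I            -1            I           

Spot check: chi_1(2) = zeta_4^(1*2) = zeta_4^2 = -1.

Proof sketch: Z/4Z is abelian, so all 4 irreducible complex representations are 1-dimensional. They are given by chi_k(m) = zeta_4^(k*m) for k = 0,...,3. Row orthogonality: sum_m chi_k(m) conj(chi_l(m)) = 4 * [k = l].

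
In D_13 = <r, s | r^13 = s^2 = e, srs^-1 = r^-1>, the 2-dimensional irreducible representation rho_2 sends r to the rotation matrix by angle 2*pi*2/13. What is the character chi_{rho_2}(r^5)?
chi_{rho_2}(r^5) = 2*cos(2*pi*2*5/13) = 2*cos(6*pi/13)

Proof sketch: rho_2(r^5) is rotation by angle 2*pi*2*5/13, whose trace is 2*cos(2*pi*2*5/13) = 2*cos(6*pi/13).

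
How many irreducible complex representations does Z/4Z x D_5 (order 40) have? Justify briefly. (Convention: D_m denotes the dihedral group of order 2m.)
16

Details: The number of irreducible complex representations of a finite group equals its number of conjugacy classes. For a direct product, #classes(G x H) = #classes(G) * #classes(H). Z/4Z has 4 classes (abelian), D_5 has 4 classes, so 4 * 4 = 16, so Z/4Z x D_5 (order 40) has exactly 16 irreducible complex representations.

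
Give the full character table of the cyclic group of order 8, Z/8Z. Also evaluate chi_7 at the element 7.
Character table of Z/8Z (irreps indexed chi_0,...,chi_7 with chi_k(m) = zeta_8^(k*m), zeta_8 = exp(2*pi*i/8)):
  irrep \ class  {0} (size 1)  {1} (size 1)    {2} (size 1)  {3} (size 1)    {4} (size 1)  {5} (size 1)    {6} (size 1)  {7} (size 1)  
  chi_0          1             1               1             1               1             1               1             1             
  chi_1          1             exp(I*pi/4)     I             exp(3*I*pi/4)   -1            exp(-3*I*pi/4)  -I            exp(-I*pi/4)  
  chi_2          1             I               -1            -I              1             I               -1            -I            
  chi_3          1             exp(3*I*pi/4)   -I            exp(I*pi/4)     -1            exp(-I*pi/4)    I             exp(-3*I*pi/4)
  chi_4          1             -1              1             -1              1             -1              1             -1            
  chi_5          1             exp(-3*I*pi/4)  I             exp(-I*pi/4)    -1            exp(I*pi/4)     -I            exp(3*I*pi/4) 
  chi_6          1             -I              -1            I               1             -I              -1            I             
  chi_7          1             exp(-I*pi/4)    -I            exp(-3*I*pi/4)  -1            exp(3*I*pi/4)   I             exp(I*pi/4)   

Spot check: chi_7(7) = zeta_8^(7*7) = zeta_8^49 = exp(I*pi/4).

Argument: Z/8Z is abelian, so all 8 irreducible complex representations are 1-dimensional. They are given by chi_k(m) = zeta_8^(k*m) for k = 0,...,7. Row orthogonality: sum_m chi_k(m) conj(chi_l(m)) = 8 * [k = l].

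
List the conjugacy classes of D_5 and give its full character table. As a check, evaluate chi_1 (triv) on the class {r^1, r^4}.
Conjugacy classes: {e} of size 1, {r^1, r^4} of size 2, {r^2, r^3} of size 2, {s, sr, ..., sr^4} of size 5.
Character table:
  irrep \ class              {e} (size 1)  {r^1, r^4} (size 2)  {r^2, r^3} (size 2)  {s, sr, ..., sr^4} (size 5)
  chi_1 (triv)               1             1                    1                    1                          
  chi_2 (sign: r->1, s->-1)  1             1                    1                    -1                         
  chi_3 (2d, j=1)            2             -1/2 + sqrt(5)/2     -sqrt(5)/2 - 1/2     0                          
  chi_4 (2d, j=2)            2             -sqrt(5)/2 - 1/2     -1/2 + sqrt(5)/2     0                          

Spot check: chi_1 (triv) on {r^1, r^4} = 1.

Solution. D_5 has order 2*5 = 10 with 4 conjugacy classes, hence 4 irreducibles. Sum of squared dims 1 + 1 + 4 + 4 = 10 = |G|. Linear characters come from the abelianisation; the 2-dimensional irreps have character r^k -> 2*cos(2*pi*j*k/5), reflections -> 0.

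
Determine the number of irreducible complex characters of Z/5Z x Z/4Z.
20

Justification: The number of irreducible complex representations of a finite group equals its number of conjugacy classes. Z/5Z x Z/4Z is abelian of order 20, so every element is its own conjugacy class: 20 classes, so Z/5Z x Z/4Z (order 20) has exactly 20 irreducible complex representations.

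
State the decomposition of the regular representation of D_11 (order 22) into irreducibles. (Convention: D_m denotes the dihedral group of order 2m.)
Each irreducible V_i of dimension d_i appears with multiplicity d_i, i.e. rho_reg = (direct sum over all irreducibles V_i) d_i V_i. The irreducible dimensions for D_11 are 1, 1, 2, 2, 2, 2, 2: 2 irreducibles of dimension 1, each with multiplicity 1; 5 irreducibles of dimension 2, each with multiplicity 2. Total dimension 2*1*1 + 5*2*2 = 22 = |G|.

Details: General theorem: in the regular representation of a finite group G, each irreducible appears with multiplicity equal to its dimension. Check: dim(rho_reg) = sum d_i^2 = 1 + 1 + 4 + 4 + 4 + 4 + 4 = 22 = |G|.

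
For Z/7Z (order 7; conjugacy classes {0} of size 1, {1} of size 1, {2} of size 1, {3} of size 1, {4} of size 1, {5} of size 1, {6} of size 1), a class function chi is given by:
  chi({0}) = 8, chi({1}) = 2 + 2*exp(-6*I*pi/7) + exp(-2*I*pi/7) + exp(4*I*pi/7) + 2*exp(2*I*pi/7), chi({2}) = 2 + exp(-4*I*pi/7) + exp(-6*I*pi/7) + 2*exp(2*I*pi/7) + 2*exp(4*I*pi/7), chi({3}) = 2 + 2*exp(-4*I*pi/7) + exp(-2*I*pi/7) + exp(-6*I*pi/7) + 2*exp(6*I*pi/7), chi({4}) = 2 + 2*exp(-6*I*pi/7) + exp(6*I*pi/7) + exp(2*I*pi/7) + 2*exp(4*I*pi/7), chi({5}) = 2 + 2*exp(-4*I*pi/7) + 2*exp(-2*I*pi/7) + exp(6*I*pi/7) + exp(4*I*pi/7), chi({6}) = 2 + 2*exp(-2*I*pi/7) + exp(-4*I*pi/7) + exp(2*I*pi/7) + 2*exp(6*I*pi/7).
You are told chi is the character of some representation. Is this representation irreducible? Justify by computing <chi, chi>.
Not irreducible (reducible): <chi, chi> = 14 > 1.

Solution. <chi, chi> = (1/|G|) sum_C |C| * |chi(C)|^2 = (1/7)[1*|8|^2 + 1*|2 + 2*exp(-6*I*pi/7) + exp(-2*I*pi/7) + exp(4*I*pi/7) + 2*exp(2*I*pi/7)|^2 + 1*|2 + exp(-4*I*pi/7) + exp(-6*I*pi/7) + 2*exp(2*I*pi/7) + 2*exp(4*I*pi/7)|^2 + 1*|2 + 2*exp(-4*I*pi/7) + exp(-2*I*pi/7) + exp(-6*I*pi/7) + 2*exp(6*I*pi/7)|^2 + 1*|2 + 2*exp(-6*I*pi/7) + exp(6*I*pi/7) + exp(2*I*pi/7) + 2*exp(4*I*pi/7)|^2 + 1*|2 + 2*exp(-4*I*pi/7) + 2*exp(-2*I*pi/7) + exp(6*I*pi/7) + exp(4*I*pi/7)|^2 + 1*|2 + 2*exp(-2*I*pi/7) + exp(-4*I*pi/7) + exp(2*I*pi/7) + 2*exp(6*I*pi/7)|^2]
  = (1/7)[(64) + (14 + 8*exp(-4*I*pi/7) + 8*exp(-2*I*pi/7) + 9*exp(-6*I*pi/7) + 9*exp(6*I*pi/7) + 8*exp(2*I*pi/7) + 8*exp(4*I*pi/7)) + (14 + 8*exp(-4*I*pi/7) + 9*exp(-2*I*pi/7) + 8*exp(-6*I*pi/7) + 8*exp(6*I*pi/7) + 9*exp(2*I*pi/7) + 8*exp(4*I*pi/7)) + (14 + 9*exp(-4*I*pi/7) + 8*exp(-2*I*pi/7) + 8*exp(-6*I*pi/7) + 8*exp(6*I*pi/7) + 8*exp(2*I*pi/7) + 9*exp(4*I*pi/7)) + (14 + 9*exp(-4*I*pi/7) + 8*exp(-2*I*pi/7) + 8*exp(-6*I*pi/7) + 8*exp(6*I*pi/7) + 8*exp(2*I*pi/7) + 9*exp(4*I*pi/7)) + (14 + 8*exp(-4*I*pi/7) + 9*exp(-2*I*pi/7) + 8*exp(-6*I*pi/7) + 8*exp(6*I*pi/7) + 9*exp(2*I*pi/7) + 8*exp(4*I*pi/7)) + (14 + 8*exp(-4*I*pi/7) + 8*exp(-2*I*pi/7) + 9*exp(-6*I*pi/7) + 9*exp(6*I*pi/7) + 8*exp(2*I*pi/7) + 8*exp(4*I*pi/7))] = 98/7 = 14.
(Exp terms are combined using exp(i*s)*conj(exp(i*t)) = exp(i*(s-t)), and sums of them are collapsed using the identity that for every m > 1 the m distinct m-th roots of unity sum to 0, e.g. 1 + exp(2*I*pi/3) + exp(-2*I*pi/3) = 0.)
A character is irreducible iff <chi, chi> = 1, so this representation is reducible.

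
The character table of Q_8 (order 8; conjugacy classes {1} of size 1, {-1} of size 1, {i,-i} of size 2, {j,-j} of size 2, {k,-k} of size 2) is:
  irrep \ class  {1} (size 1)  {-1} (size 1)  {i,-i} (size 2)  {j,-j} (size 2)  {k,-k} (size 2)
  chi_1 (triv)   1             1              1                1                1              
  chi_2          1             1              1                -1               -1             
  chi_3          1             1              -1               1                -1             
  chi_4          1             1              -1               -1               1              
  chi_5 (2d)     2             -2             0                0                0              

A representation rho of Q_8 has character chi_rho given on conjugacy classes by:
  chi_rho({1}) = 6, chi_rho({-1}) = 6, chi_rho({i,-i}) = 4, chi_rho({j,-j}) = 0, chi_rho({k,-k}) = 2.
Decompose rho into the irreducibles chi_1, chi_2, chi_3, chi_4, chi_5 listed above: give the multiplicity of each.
Multiplicities: chi_1: 3, chi_2: 2, chi_3: 0, chi_4: 1, chi_5: 0.

Derivation: Use <chi_rho, chi> = (1/|G|) sum_C |C| * chi_rho(C) * conj(chi(C)) with |G| = 8 for each irreducible chi in the table:
  <chi_rho, chi_1> = (1/8)[1*(6)*conj(1) + 1*(6)*conj(1) + 2*(4)*conj(1) + 2*(0)*conj(1) + 2*(2)*conj(1)]
      = (1/8)[(6) + (6) + (8) + (0) + (4)] = 24/8 = 3
  <chi_rho, chi_2> = (1/8)[1*(6)*conj(1) + 1*(6)*conj(1) + 2*(4)*conj(1) + 2*(0)*conj(-1) + 2*(2)*conj(-1)]
      = (1/8)[(6) + (6) + (8) + (0) + (-4)] = 16/8 = 2
  <chi_rho, chi_3> = (1/8)[1*(6)*conj(1) + 1*(6)*conj(1) + 2*(4)*conj(-1) + 2*(0)*conj(1) + 2*(2)*conj(-1)]
      = (1/8)[(6) + (6) + (-8) + (0) + (-4)] = 0/8 = 0
  <chi_rho, chi_4> = (1/8)[1*(6)*conj(1) + 1*(6)*conj(1) + 2*(4)*conj(-1) + 2*(0)*conj(-1) + 2*(2)*conj(1)]
      = (1/8)[(6) + (6) + (-8) + (0) + (4)] = 8/8 = 1
  <chi_rho, chi_5> = (1/8)[1*(6)*conj(2) + 1*(6)*conj(-2) + 2*(4)*conj(0) + 2*(0)*conj(0) + 2*(2)*conj(0)]
      = (1/8)[(12) + (-12) + (0) + (0) + (0)] = 0/8 = 0
Dimension check: dim(rho) = sum (mult * dim) = 3*1 + 2*1 + 0*1 + 1*1 + 0*2 = 6 = chi_rho(e) = 6.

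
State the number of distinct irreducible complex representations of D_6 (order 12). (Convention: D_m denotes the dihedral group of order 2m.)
6

Proof sketch: The number of irreducible complex representations of a finite group equals its number of conjugacy classes. D_6 has 6 conjugacy classes (n/2 + 3 for n even), so D_6 (order 12) has exactly 6 irreducible complex representations.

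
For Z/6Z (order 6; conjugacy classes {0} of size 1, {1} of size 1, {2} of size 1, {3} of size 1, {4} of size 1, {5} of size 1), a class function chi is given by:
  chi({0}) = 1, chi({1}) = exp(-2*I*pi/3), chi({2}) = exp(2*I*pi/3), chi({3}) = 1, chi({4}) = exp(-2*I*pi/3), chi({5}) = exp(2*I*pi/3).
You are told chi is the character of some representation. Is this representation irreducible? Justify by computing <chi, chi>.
Irreducible: <chi, chi> = 1.

Solution. <chi, chi> = (1/|G|) sum_C |C| * |chi(C)|^2 = (1/6)[1*|1|^2 + 1*|exp(-2*I*pi/3)|^2 + 1*|exp(2*I*pi/3)|^2 + 1*|1|^2 + 1*|exp(-2*I*pi/3)|^2 + 1*|exp(2*I*pi/3)|^2]
  = (1/6)[(1) + (1) + (1) + (1) + (1) + (1)] = 6/6 = 1.
(Exp terms are combined using exp(i*s)*conj(exp(i*t)) = exp(i*(s-t)), and sums of them are collapsed using the identity that for every m > 1 the m distinct m-th roots of unity sum to 0, e.g. 1 + exp(2*I*pi/3) + exp(-2*I*pi/3) = 0.)
A character is irreducible iff <chi, chi> = 1, so this representation is irreducible.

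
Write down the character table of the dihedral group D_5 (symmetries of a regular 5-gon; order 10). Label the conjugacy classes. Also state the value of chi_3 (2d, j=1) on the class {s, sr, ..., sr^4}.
Conjugacy classes: {e} of size 1, {r^1, r^4} of size 2, {r^2, r^3} of size 2, {s, sr, ..., sr^4} of size 5.
Character table:
  irrep \ class              {e} (size 1)  {r^1, r^4} (size 2)  {r^2, r^3} (size 2)  {s, sr, ..., sr^4} (size 5)
  chi_1 (triv)               1             1                    1                    1                          
  chi_2 (sign: r->1, s->-1)  1             1                    1                    -1                         
  chi_3 (2d, j=1)            2             -1/2 + sqrt(5)/2     -sqrt(5)/2 - 1/2     0                          
  chi_4 (2d, j=2)            2             -sqrt(5)/2 - 1/2     -1/2 + sqrt(5)/2     0                          

Spot check: chi_3 (2d, j=1) on {s, sr, ..., sr^4} = 0.

Solution. D_5 has order 2*5 = 10 with 4 conjugacy classes, hence 4 irreducibles. Sum of squared dims 1 + 1 + 4 + 4 = 10 = |G|. Linear characters come from the abelianisation; the 2-dimensional irreps have character r^k -> 2*cos(2*pi*j*k/5), reflections -> 0.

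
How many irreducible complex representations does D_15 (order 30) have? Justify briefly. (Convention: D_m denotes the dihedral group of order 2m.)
9

Derivation: The number of irreducible complex representations of a finite group equals its number of conjugacy classes. D_15 has 9 conjugacy classes ((n+3)/2 for n odd), so D_15 (order 30) has exactly 9 irreducible complex representations.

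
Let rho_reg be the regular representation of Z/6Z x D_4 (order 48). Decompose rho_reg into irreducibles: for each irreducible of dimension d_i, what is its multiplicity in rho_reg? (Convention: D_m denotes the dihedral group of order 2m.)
Each irreducible V_i of dimension d_i appears with multiplicity d_i, i.e. rho_reg = (direct sum over all irreducibles V_i) d_i V_i. The irreducible dimensions for Z/6Z x D_4 are 1, 1, 1, 1, 1, 1, 1, 1, 1, 1, 1, 1, 1, 1, 1, 1, 1, 1, 1, 1, 1, 1, 1, 1, 2, 2, 2, 2, 2, 2: 24 irreducibles of dimension 1, each with multiplicity 1; 6 irreducibles of dimension 2, each with multiplicity 2. Total dimension 24*1*1 + 6*2*2 = 48 = |G|.

General theorem: in the regular representation of a finite group G, each irreducible appears with multiplicity equal to its dimension. Check: dim(rho_reg) = sum d_i^2 = 1 + 1 + 1 + 1 + 1 + 1 + 1 + 1 + 1 + 1 + 1 + 1 + 1 + 1 + 1 + 1 + 1 + 1 + 1 + 1 + 1 + 1 + 1 + 1 + 4 + 4 + 4 + 4 + 4 + 4 = 48 = |G|.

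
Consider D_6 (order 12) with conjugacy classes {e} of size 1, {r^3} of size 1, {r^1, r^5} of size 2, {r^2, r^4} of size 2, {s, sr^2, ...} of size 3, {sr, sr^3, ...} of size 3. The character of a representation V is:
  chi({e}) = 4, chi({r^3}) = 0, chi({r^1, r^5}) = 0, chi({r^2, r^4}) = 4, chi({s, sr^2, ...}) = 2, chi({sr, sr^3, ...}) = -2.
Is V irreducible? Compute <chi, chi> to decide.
Not irreducible (reducible): <chi, chi> = 6 > 1.

Reasoning: <chi, chi> = (1/|G|) sum_C |C| * |chi(C)|^2 = (1/12)[1*|4|^2 + 1*|0|^2 + 2*|0|^2 + 2*|4|^2 + 3*|2|^2 + 3*|-2|^2]
  = (1/12)[(16) + (0) + (0) + (32) + (12) + (12)] = 72/12 = 6.
A character is irreducible iff <chi, chi> = 1, so this representation is reducible.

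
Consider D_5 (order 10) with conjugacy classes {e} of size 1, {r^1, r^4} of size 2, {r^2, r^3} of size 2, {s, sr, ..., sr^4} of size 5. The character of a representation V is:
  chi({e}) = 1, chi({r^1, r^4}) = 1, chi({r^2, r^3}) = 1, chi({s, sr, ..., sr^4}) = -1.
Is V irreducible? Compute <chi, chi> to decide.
Irreducible: <chi, chi> = 1.

Details: <chi, chi> = (1/|G|) sum_C |C| * |chi(C)|^2 = (1/10)[1*|1|^2 + 2*|1|^2 + 2*|1|^2 + 5*|-1|^2]
  = (1/10)[(1) + (2) + (2) + (5)] = 10/10 = 1.
A character is irreducible iff <chi, chi> = 1, so this representation is irreducible.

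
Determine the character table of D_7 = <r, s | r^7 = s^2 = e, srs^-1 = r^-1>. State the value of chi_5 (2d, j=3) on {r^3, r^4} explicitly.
Conjugacy classes: {e} of size 1, {r^1, r^6} of size 2, {r^2, r^5} of size 2, {r^3, r^4} of size 2, {s, sr, ..., sr^6} of size 7.
Character table:
  irrep \ class              {e} (size 1)  {r^1, r^6} (size 2)  {r^2, r^5} (size 2)  {r^3, r^4} (size 2)  {s, sr, ..., sr^6} (size 7)
  chi_1 (triv)               1             1                    1                    1                    1                          
  chi_2 (sign: r->1, s->-1)  1             1                    1                    1                    -1                         
  chi_3 (2d, j=1)            2             2*cos(2*pi/7)        -2*cos(3*pi/7)       -2*cos(pi/7)         0                          
  chi_4 (2d, j=2)            2             -2*cos(3*pi/7)       -2*cos(pi/7)         2*cos(2*pi/7)        0                          
  chi_5 (2d, j=3)            2             -2*cos(pi/7)         2*cos(2*pi/7)        -2*cos(3*pi/7)       0                          

Spot check: chi_5 (2d, j=3) on {r^3, r^4} = -2*cos(3*pi/7).

D_7 has order 2*7 = 14 with 5 conjugacy classes, hence 5 irreducibles. Sum of squared dims 1 + 1 + 4 + 4 + 4 = 14 = |G|. Linear characters come from the abelianisation; the 2-dimensional irreps have character r^k -> 2*cos(2*pi*j*k/7), reflections -> 0.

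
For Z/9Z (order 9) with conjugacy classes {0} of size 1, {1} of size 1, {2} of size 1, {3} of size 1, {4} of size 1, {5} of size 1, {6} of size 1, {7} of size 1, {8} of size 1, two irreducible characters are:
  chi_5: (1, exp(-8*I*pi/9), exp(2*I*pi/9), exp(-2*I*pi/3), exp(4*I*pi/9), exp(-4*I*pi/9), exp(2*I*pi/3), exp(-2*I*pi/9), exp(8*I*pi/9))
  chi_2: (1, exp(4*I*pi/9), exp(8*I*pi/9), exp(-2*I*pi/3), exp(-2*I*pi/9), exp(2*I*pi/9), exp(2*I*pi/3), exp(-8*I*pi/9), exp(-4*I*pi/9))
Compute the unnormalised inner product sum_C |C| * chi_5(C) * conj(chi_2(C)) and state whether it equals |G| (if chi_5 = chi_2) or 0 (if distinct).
Sum = 0; so <chi_5, chi_2> = 0 (distinct irreducibles are orthogonal).

Compute term by term over conjugacy classes (|C| * chi_5(C) * conj(chi_2(C))):
  1*(1)*conj(1) + 1*(exp(-8*I*pi/9))*conj(exp(4*I*pi/9)) + 1*(exp(2*I*pi/9))*conj(exp(8*I*pi/9)) + 1*(exp(-2*I*pi/3))*conj(exp(-2*I*pi/3)) + 1*(exp(4*I*pi/9))*conj(exp(-2*I*pi/9)) + 1*(exp(-4*I*pi/9))*conj(exp(2*I*pi/9)) + 1*(exp(2*I*pi/3))*conj(exp(2*I*pi/3)) + 1*(exp(-2*I*pi/9))*conj(exp(-8*I*pi/9)) + 1*(exp(8*I*pi/9))*conj(exp(-4*I*pi/9))
  = (1) + (exp(2*I*pi/3)) + (exp(-2*I*pi/3)) + (1) + (exp(2*I*pi/3)) + (exp(-2*I*pi/3)) + (1) + (exp(2*I*pi/3)) + (exp(-2*I*pi/3))
  = 0.
(Exp terms are combined using exp(i*s)*conj(exp(i*t)) = exp(i*(s-t)), and sums of them are collapsed using the identity that for every m > 1 the m distinct m-th roots of unity sum to 0, e.g. 1 + exp(2*I*pi/3) + exp(-2*I*pi/3) = 0.)
Dividing by |G| = 9 gives 0/9 = 0, matching the row-orthogonality relation <chi_5, chi_2> = [chi_5 = chi_2].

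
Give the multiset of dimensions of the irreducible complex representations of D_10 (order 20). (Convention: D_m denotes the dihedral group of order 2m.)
Dimensions: 1, 1, 1, 1, 2, 2, 2, 2

Solution. There are 8 irreducibles (= number of conjugacy classes). Their dimensions d_i satisfy sum d_i^2 = |G| = 20: 1 + 1 + 1 + 1 + 4 + 4 + 4 + 4 = 20.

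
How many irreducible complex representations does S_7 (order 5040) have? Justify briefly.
15

Proof sketch: The number of irreducible complex representations of a finite group equals its number of conjugacy classes. Conjugacy classes in S_7 correspond to cycle types, i.e. partitions of 7; there are p(7) = 15 of them, so S_7 (order 5040) has exactly 15 irreducible complex representations.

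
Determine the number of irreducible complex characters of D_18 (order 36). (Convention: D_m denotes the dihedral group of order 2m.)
12

The number of irreducible complex representations of a finite group equals its number of conjugacy classes. D_18 has 12 conjugacy classes (n/2 + 3 for n even), so D_18 (order 36) has exactly 12 irreducible complex representations.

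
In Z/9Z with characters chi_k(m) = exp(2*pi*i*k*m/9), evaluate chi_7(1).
chi_7(1) = zeta_9^7 = exp(-4*I*pi/9)

Working: chi_7(1) = zeta_9^(7*1) = zeta_9^7. Since zeta_9^9 = 1, this equals zeta_9^7 = exp(2*pi*i*7/9) = exp(-4*I*pi/9).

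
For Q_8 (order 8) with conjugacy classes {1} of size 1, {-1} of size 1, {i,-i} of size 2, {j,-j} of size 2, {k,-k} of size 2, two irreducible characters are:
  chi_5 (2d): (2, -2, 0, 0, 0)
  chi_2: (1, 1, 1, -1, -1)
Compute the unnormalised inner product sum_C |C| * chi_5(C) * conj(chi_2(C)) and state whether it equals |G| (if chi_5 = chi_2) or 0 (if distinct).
Sum = 0; so <chi_5, chi_2> = 0 (distinct irreducibles are orthogonal).

Details: Compute term by term over conjugacy classes (|C| * chi_5(C) * conj(chi_2(C))):
  1*(2)*conj(1) + 1*(-2)*conj(1) + 2*(0)*conj(1) + 2*(0)*conj(-1) + 2*(0)*conj(-1)
  = (2) + (-2) + (0) + (0) + (0)
  = 0.
Dividing by |G| = 8 gives 0/8 = 0, matching the row-orthogonality relation <chi_5, chi_2> = [chi_5 = chi_2].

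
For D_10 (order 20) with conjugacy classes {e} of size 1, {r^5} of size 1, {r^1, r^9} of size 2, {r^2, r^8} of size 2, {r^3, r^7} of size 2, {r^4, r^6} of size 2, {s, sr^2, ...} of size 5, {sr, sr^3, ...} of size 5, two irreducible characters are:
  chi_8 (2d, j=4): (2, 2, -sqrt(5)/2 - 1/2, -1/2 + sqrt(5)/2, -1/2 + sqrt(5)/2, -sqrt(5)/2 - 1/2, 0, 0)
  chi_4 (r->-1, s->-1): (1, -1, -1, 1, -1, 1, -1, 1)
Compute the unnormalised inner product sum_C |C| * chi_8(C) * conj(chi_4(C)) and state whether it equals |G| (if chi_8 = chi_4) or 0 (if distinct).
Sum = 0; so <chi_8, chi_4> = 0 (distinct irreducibles are orthogonal).

Details: Compute term by term over conjugacy classes (|C| * chi_8(C) * conj(chi_4(C))):
  1*(2)*conj(1) + 1*(2)*conj(-1) + 2*(-sqrt(5)/2 - 1/2)*conj(-1) + 2*(-1/2 + sqrt(5)/2)*conj(1) + 2*(-1/2 + sqrt(5)/2)*conj(-1) + 2*(-sqrt(5)/2 - 1/2)*conj(1) + 5*(0)*conj(-1) + 5*(0)*conj(1)
  = (2) + (-2) + (1 + sqrt(5)) + (-1 + sqrt(5)) + (1 - sqrt(5)) + (-sqrt(5) - 1) + (0) + (0)
  = 0.
Dividing by |G| = 20 gives 0/20 = 0, matching the row-orthogonality relation <chi_8, chi_4> = [chi_8 = chi_4].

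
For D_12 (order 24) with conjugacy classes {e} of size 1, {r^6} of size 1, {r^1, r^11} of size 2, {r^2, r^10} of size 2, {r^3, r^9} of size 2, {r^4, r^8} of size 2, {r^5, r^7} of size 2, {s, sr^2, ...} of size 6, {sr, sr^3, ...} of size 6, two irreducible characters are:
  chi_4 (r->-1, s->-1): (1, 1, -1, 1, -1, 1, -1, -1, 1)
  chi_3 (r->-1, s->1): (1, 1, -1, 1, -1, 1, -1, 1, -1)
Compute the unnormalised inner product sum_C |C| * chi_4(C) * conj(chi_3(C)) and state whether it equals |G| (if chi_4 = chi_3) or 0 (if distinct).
Sum = 0; so <chi_4, chi_3> = 0 (distinct irreducibles are orthogonal).

Explanation: Compute term by term over conjugacy classes (|C| * chi_4(C) * conj(chi_3(C))):
  1*(1)*conj(1) + 1*(1)*conj(1) + 2*(-1)*conj(-1) + 2*(1)*conj(1) + 2*(-1)*conj(-1) + 2*(1)*conj(1) + 2*(-1)*conj(-1) + 6*(-1)*conj(1) + 6*(1)*conj(-1)
  = (1) + (1) + (2) + (2) + (2) + (2) + (2) + (-6) + (-6)
  = 0.
Dividing by |G| = 24 gives 0/24 = 0, matching the row-orthogonality relation <chi_4, chi_3> = [chi_4 = chi_3].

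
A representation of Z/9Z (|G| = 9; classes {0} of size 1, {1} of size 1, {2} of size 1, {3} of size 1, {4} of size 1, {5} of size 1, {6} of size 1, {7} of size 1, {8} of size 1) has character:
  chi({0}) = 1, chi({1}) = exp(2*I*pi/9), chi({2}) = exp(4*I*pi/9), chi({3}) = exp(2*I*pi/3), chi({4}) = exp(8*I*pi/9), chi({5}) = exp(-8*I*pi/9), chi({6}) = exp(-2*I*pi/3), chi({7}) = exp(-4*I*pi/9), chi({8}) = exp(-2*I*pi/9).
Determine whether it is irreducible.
Irreducible: <chi, chi> = 1.

<chi, chi> = (1/|G|) sum_C |C| * |chi(C)|^2 = (1/9)[1*|1|^2 + 1*|exp(2*I*pi/9)|^2 + 1*|exp(4*I*pi/9)|^2 + 1*|exp(2*I*pi/3)|^2 + 1*|exp(8*I*pi/9)|^2 + 1*|exp(-8*I*pi/9)|^2 + 1*|exp(-2*I*pi/3)|^2 + 1*|exp(-4*I*pi/9)|^2 + 1*|exp(-2*I*pi/9)|^2]
  = (1/9)[(1) + (1) + (1) + (1) + (1) + (1) + (1) + (1) + (1)] = 9/9 = 1.
(Exp terms are combined using exp(i*s)*conj(exp(i*t)) = exp(i*(s-t)), and sums of them are collapsed using the identity that for every m > 1 the m distinct m-th roots of unity sum to 0, e.g. 1 + exp(2*I*pi/3) + exp(-2*I*pi/3) = 0.)
A character is irreducible iff <chi, chi> = 1, so this representation is irreducible.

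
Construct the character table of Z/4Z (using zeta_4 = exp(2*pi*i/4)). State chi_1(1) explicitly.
Character table of Z/4Z (irreps indexed chi_0,...,chi_3 with chi_k(m) = zeta_4^(k*m), zeta_4 = exp(2*pi*i/4)):
  irrep \ class  {0} (size 1)  {1} (size 1)  {2} (size 1)  {3} (size 1)
  chi_0          1             1             1             1           
  chi_1          1             I             -1            -I          
  chi_2          1             -1            1             -1          
  chi_3          1             -I            -1            I           

Spot check: chi_1(1) = zeta_4^(1*1) = zeta_4^1 = I.

Explanation: Z/4Z is abelian, so all 4 irreducible complex representations are 1-dimensional. They are given by chi_k(m) = zeta_4^(k*m) for k = 0,...,3. Row orthogonality: sum_m chi_k(m) conj(chi_l(m)) = 4 * [k = l].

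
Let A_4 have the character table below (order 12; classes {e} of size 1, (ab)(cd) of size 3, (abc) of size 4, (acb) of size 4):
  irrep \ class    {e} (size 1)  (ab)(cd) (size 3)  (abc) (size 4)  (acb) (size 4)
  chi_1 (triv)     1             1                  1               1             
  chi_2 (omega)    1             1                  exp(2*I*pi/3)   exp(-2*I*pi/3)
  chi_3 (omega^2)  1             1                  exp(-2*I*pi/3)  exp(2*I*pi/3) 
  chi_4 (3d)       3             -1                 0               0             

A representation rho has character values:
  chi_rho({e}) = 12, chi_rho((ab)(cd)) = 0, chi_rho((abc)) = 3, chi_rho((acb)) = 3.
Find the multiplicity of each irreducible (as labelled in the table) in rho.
Multiplicities: chi_1: 3, chi_2: 0, chi_3: 0, chi_4: 3.

Reasoning: Use <chi_rho, chi> = (1/|G|) sum_C |C| * chi_rho(C) * conj(chi(C)) with |G| = 12 for each irreducible chi in the table:
  <chi_rho, chi_1> = (1/12)[1*(12)*conj(1) + 3*(0)*conj(1) + 4*(3)*conj(1) + 4*(3)*conj(1)]
      = (1/12)[(12) + (0) + (12) + (12)] = 36/12 = 3
  <chi_rho, chi_2> = (1/12)[1*(12)*conj(1) + 3*(0)*conj(1) + 4*(3)*conj(exp(2*I*pi/3)) + 4*(3)*conj(exp(-2*I*pi/3))]
      = (1/12)[(12) + (0) + (12*exp(-2*I*pi/3)) + (12*exp(2*I*pi/3))] = 0/12 = 0
  <chi_rho, chi_3> = (1/12)[1*(12)*conj(1) + 3*(0)*conj(1) + 4*(3)*conj(exp(-2*I*pi/3)) + 4*(3)*conj(exp(2*I*pi/3))]
      = (1/12)[(12) + (0) + (12*exp(2*I*pi/3)) + (12*exp(-2*I*pi/3))] = 0/12 = 0
  <chi_rho, chi_4> = (1/12)[1*(12)*conj(3) + 3*(0)*conj(-1) + 4*(3)*conj(0) + 4*(3)*conj(0)]
      = (1/12)[(36) + (0) + (0) + (0)] = 36/12 = 3
(Exp terms are combined using exp(i*s)*conj(exp(i*t)) = exp(i*(s-t)), and sums of them are collapsed using the identity that for every m > 1 the m distinct m-th roots of unity sum to 0, e.g. 1 + exp(2*I*pi/3) + exp(-2*I*pi/3) = 0.)
Dimension check: dim(rho) = sum (mult * dim) = 3*1 + 0*1 + 0*1 + 3*3 = 12 = chi_rho(e) = 12.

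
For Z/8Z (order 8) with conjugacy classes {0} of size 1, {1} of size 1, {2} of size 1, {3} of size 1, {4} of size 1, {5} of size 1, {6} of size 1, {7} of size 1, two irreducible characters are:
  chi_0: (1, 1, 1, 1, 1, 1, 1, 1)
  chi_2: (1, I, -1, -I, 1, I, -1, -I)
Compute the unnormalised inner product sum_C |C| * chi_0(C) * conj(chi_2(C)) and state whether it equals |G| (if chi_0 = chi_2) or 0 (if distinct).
Sum = 0; so <chi_0, chi_2> = 0 (distinct irreducibles are orthogonal).

Proof sketch: Compute term by term over conjugacy classes (|C| * chi_0(C) * conj(chi_2(C))):
  1*(1)*conj(1) + 1*(1)*conj(I) + 1*(1)*conj(-1) + 1*(1)*conj(-I) + 1*(1)*conj(1) + 1*(1)*conj(I) + 1*(1)*conj(-1) + 1*(1)*conj(-I)
  = (1) + (-I) + (-1) + (I) + (1) + (-I) + (-1) + (I)
  = 0.
(Exp terms are combined using exp(i*s)*conj(exp(i*t)) = exp(i*(s-t)), and sums of them are collapsed using the identity that for every m > 1 the m distinct m-th roots of unity sum to 0, e.g. 1 + exp(2*I*pi/3) + exp(-2*I*pi/3) = 0.)
Dividing by |G| = 8 gives 0/8 = 0, matching the row-orthogonality relation <chi_0, chi_2> = [chi_0 = chi_2].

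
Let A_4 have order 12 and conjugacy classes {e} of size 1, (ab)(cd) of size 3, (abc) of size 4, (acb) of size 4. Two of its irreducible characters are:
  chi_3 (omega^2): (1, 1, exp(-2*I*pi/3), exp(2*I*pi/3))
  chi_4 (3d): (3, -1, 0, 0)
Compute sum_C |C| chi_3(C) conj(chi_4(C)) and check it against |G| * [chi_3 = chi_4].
Sum = 0; so <chi_3, chi_4> = 0 (distinct irreducibles are orthogonal).

Working: Compute term by term over conjugacy classes (|C| * chi_3(C) * conj(chi_4(C))):
  1*(1)*conj(3) + 3*(1)*conj(-1) + 4*(exp(-2*I*pi/3))*conj(0) + 4*(exp(2*I*pi/3))*conj(0)
  = (3) + (-3) + (0) + (0)
  = 0.
(Exp terms are combined using exp(i*s)*conj(exp(i*t)) = exp(i*(s-t)), and sums of them are collapsed using the identity that for every m > 1 the m distinct m-th roots of unity sum to 0, e.g. 1 + exp(2*I*pi/3) + exp(-2*I*pi/3) = 0.)
Dividing by |G| = 12 gives 0/12 = 0, matching the row-orthogonality relation <chi_3, chi_4> = [chi_3 = chi_4].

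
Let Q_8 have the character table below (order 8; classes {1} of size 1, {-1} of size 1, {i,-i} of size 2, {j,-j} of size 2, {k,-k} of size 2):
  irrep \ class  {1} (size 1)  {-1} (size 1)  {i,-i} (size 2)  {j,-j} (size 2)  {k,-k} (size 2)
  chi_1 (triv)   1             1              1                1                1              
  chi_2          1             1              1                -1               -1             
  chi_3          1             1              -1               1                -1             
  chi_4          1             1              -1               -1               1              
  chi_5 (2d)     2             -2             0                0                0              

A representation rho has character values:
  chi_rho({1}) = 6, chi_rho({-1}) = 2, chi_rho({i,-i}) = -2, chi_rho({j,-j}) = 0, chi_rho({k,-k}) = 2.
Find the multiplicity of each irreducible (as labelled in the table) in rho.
Multiplicities: chi_1: 1, chi_2: 0, chi_3: 1, chi_4: 2, chi_5: 1.

Explanation: Use <chi_rho, chi> = (1/|G|) sum_C |C| * chi_rho(C) * conj(chi(C)) with |G| = 8 for each irreducible chi in the table:
  <chi_rho, chi_1> = (1/8)[1*(6)*conj(1) + 1*(2)*conj(1) + 2*(-2)*conj(1) + 2*(0)*conj(1) + 2*(2)*conj(1)]
      = (1/8)[(6) + (2) + (-4) + (0) + (4)] = 8/8 = 1
  <chi_rho, chi_2> = (1/8)[1*(6)*conj(1) + 1*(2)*conj(1) + 2*(-2)*conj(1) + 2*(0)*conj(-1) + 2*(2)*conj(-1)]
      = (1/8)[(6) + (2) + (-4) + (0) + (-4)] = 0/8 = 0
  <chi_rho, chi_3> = (1/8)[1*(6)*conj(1) + 1*(2)*conj(1) + 2*(-2)*conj(-1) + 2*(0)*conj(1) + 2*(2)*conj(-1)]
      = (1/8)[(6) + (2) + (4) + (0) + (-4)] = 8/8 = 1
  <chi_rho, chi_4> = (1/8)[1*(6)*conj(1) + 1*(2)*conj(1) + 2*(-2)*conj(-1) + 2*(0)*conj(-1) + 2*(2)*conj(1)]
      = (1/8)[(6) + (2) + (4) + (0) + (4)] = 16/8 = 2
  <chi_rho, chi_5> = (1/8)[1*(6)*conj(2) + 1*(2)*conj(-2) + 2*(-2)*conj(0) + 2*(0)*conj(0) + 2*(2)*conj(0)]
      = (1/8)[(12) + (-4) + (0) + (0) + (0)] = 8/8 = 1
Dimension check: dim(rho) = sum (mult * dim) = 1*1 + 0*1 + 1*1 + 2*1 + 1*2 = 6 = chi_rho(e) = 6.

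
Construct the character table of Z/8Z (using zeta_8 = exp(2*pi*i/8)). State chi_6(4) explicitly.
Character table of Z/8Z (irreps indexed chi_0,...,chi_7 with chi_k(m) = zeta_8^(k*m), zeta_8 = exp(2*pi*i/8)):
  irrep \ class  {0} (size 1)  {1} (size 1)    {2} (size 1)  {3} (size 1)    {4} (size 1)  {5} (size 1)    {6} (size 1)  {7} (size 1)  
  chi_0          1             1               1             1               1             1               1             1             
  chi_1          1             exp(I*pi/4)     I             exp(3*I*pi/4)   -1            exp(-3*I*pi/4)  -I            exp(-I*pi/4)  
  chi_2          1             I               -1            -I              1             I               -1            -I            
  chi_3          1             exp(3*I*pi/4)   -I            exp(I*pi/4)     -1            exp(-I*pi/4)    I             exp(-3*I*pi/4)
  chi_4          1             -1              1             -1              1             -1              1             -1            
  chi_5          1             exp(-3*I*pi/4)  I             exp(-I*pi/4)    -1            exp(I*pi/4)     -I            exp(3*I*pi/4) 
  chi_6          1             -I              -1            I               1             -I              -1            I             
  chi_7          1             exp(-I*pi/4)    -I            exp(-3*I*pi/4)  -1            exp(3*I*pi/4)   I             exp(I*pi/4)   

Spot check: chi_6(4) = zeta_8^(6*4) = zeta_8^24 = 1.

Why: Z/8Z is abelian, so all 8 irreducible complex representations are 1-dimensional. They are given by chi_k(m) = zeta_8^(k*m) for k = 0,...,7. Row orthogonality: sum_m chi_k(m) conj(chi_l(m)) = 8 * [k = l].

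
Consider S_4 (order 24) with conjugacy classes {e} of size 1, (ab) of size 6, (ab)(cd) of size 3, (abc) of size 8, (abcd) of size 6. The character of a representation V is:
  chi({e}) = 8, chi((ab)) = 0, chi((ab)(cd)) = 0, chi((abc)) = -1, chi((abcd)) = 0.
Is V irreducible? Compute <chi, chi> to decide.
Not irreducible (reducible): <chi, chi> = 3 > 1.

Why: <chi, chi> = (1/|G|) sum_C |C| * |chi(C)|^2 = (1/24)[1*|8|^2 + 6*|0|^2 + 3*|0|^2 + 8*|-1|^2 + 6*|0|^2]
  = (1/24)[(64) + (0) + (0) + (8) + (0)] = 72/24 = 3.
A character is irreducible iff <chi, chi> = 1, so this representation is reducible.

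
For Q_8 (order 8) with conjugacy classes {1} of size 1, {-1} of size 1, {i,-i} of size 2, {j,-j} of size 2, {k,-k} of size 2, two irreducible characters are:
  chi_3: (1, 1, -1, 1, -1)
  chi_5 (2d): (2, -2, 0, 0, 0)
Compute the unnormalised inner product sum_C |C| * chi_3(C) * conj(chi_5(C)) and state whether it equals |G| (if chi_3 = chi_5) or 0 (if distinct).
Sum = 0; so <chi_3, chi_5> = 0 (distinct irreducibles are orthogonal).

Proof sketch: Compute term by term over conjugacy classes (|C| * chi_3(C) * conj(chi_5(C))):
  1*(1)*conj(2) + 1*(1)*conj(-2) + 2*(-1)*conj(0) + 2*(1)*conj(0) + 2*(-1)*conj(0)
  = (2) + (-2) + (0) + (0) + (0)
  = 0.
Dividing by |G| = 8 gives 0/8 = 0, matching the row-orthogonality relation <chi_3, chi_5> = [chi_3 = chi_5].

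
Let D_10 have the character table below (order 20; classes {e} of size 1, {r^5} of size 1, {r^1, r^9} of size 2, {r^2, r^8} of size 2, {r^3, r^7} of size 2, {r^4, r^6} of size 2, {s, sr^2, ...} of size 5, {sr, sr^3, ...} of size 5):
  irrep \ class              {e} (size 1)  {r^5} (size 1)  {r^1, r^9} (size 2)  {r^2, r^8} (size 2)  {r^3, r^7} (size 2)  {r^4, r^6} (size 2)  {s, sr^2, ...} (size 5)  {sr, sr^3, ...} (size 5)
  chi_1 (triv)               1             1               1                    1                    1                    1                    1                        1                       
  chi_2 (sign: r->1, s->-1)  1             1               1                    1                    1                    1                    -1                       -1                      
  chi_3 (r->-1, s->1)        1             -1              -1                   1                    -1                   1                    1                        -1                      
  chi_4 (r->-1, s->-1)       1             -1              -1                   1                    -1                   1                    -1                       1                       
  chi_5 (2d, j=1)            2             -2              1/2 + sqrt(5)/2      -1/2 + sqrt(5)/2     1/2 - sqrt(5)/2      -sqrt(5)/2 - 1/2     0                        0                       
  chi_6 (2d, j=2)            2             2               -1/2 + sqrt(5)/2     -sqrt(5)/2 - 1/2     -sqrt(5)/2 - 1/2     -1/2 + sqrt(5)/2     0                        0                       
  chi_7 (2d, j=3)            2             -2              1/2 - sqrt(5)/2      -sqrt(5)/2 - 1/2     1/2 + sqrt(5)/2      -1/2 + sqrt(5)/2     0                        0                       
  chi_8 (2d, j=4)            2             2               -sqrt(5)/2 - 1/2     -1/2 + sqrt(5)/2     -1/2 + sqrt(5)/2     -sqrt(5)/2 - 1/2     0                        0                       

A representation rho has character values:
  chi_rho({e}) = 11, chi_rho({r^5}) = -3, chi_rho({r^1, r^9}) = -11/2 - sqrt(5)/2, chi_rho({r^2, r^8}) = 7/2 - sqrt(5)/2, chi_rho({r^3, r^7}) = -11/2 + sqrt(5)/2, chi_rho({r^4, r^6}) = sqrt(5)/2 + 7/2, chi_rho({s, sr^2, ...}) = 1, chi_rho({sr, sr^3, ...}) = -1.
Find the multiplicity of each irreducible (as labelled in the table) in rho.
Multiplicities: chi_1: 0, chi_2: 0, chi_3: 3, chi_4: 2, chi_5: 0, chi_6: 1, chi_7: 1, chi_8: 1.

Argument: Use <chi_rho, chi> = (1/|G|) sum_C |C| * chi_rho(C) * conj(chi(C)) with |G| = 20 for each irreducible chi in the table:
  <chi_rho, chi_1> = (1/20)[1*(11)*conj(1) + 1*(-3)*conj(1) + 2*(-11/2 - sqrt(5)/2)*conj(1) + 2*(7/2 - sqrt(5)/2)*conj(1) + 2*(-11/2 + sqrt(5)/2)*conj(1) + 2*(sqrt(5)/2 + 7/2)*conj(1) + 5*(1)*conj(1) + 5*(-1)*conj(1)]
      = (1/20)[(11) + (-3) + (-11 - sqrt(5)) + (7 - sqrt(5)) + (-11 + sqrt(5)) + (sqrt(5) + 7) + (5) + (-5)] = 0/20 = 0
  <chi_rho, chi_2> = (1/20)[1*(11)*conj(1) + 1*(-3)*conj(1) + 2*(-11/2 - sqrt(5)/2)*conj(1) + 2*(7/2 - sqrt(5)/2)*conj(1) + 2*(-11/2 + sqrt(5)/2)*conj(1) + 2*(sqrt(5)/2 + 7/2)*conj(1) + 5*(1)*conj(-1) + 5*(-1)*conj(-1)]
      = (1/20)[(11) + (-3) + (-11 - sqrt(5)) + (7 - sqrt(5)) + (-11 + sqrt(5)) + (sqrt(5) + 7) + (-5) + (5)] = 0/20 = 0
  <chi_rho, chi_3> = (1/20)[1*(11)*conj(1) + 1*(-3)*conj(-1) + 2*(-11/2 - sqrt(5)/2)*conj(-1) + 2*(7/2 - sqrt(5)/2)*conj(1) + 2*(-11/2 + sqrt(5)/2)*conj(-1) + 2*(sqrt(5)/2 + 7/2)*conj(1) + 5*(1)*conj(1) + 5*(-1)*conj(-1)]
      = (1/20)[(11) + (3) + (sqrt(5) + 11) + (7 - sqrt(5)) + (11 - sqrt(5)) + (sqrt(5) + 7) + (5) + (5)] = 60/20 = 3
  <chi_rho, chi_4> = (1/20)[1*(11)*conj(1) + 1*(-3)*conj(-1) + 2*(-11/2 - sqrt(5)/2)*conj(-1) + 2*(7/2 - sqrt(5)/2)*conj(1) + 2*(-11/2 + sqrt(5)/2)*conj(-1) + 2*(sqrt(5)/2 + 7/2)*conj(1) + 5*(1)*conj(-1) + 5*(-1)*conj(1)]
      = (1/20)[(11) + (3) + (sqrt(5) + 11) + (7 - sqrt(5)) + (11 - sqrt(5)) + (sqrt(5) + 7) + (-5) + (-5)] = 40/20 = 2
  <chi_rho, chi_5> = (1/20)[1*(11)*conj(2) + 1*(-3)*conj(-2) + 2*(-11/2 - sqrt(5)/2)*conj(1/2 + sqrt(5)/2) + 2*(7/2 - sqrt(5)/2)*conj(-1/2 + sqrt(5)/2) + 2*(-11/2 + sqrt(5)/2)*conj(1/2 - sqrt(5)/2) + 2*(sqrt(5)/2 + 7/2)*conj(-sqrt(5)/2 - 1/2) + 5*(1)*conj(0) + 5*(-1)*conj(0)]
      = (1/20)[(22) + (6) + (-6*sqrt(5) - 8) + (-6 + 4*sqrt(5)) + (-8 + 6*sqrt(5)) + (-4*sqrt(5) - 6) + (0) + (0)] = 0/20 = 0
  <chi_rho, chi_6> = (1/20)[1*(11)*conj(2) + 1*(-3)*conj(2) + 2*(-11/2 - sqrt(5)/2)*conj(-1/2 + sqrt(5)/2) + 2*(7/2 - sqrt(5)/2)*conj(-sqrt(5)/2 - 1/2) + 2*(-11/2 + sqrt(5)/2)*conj(-sqrt(5)/2 - 1/2) + 2*(sqrt(5)/2 + 7/2)*conj(-1/2 + sqrt(5)/2) + 5*(1)*conj(0) + 5*(-1)*conj(0)]
      = (1/20)[(22) + (-6) + (3 - 5*sqrt(5)) + (-3*sqrt(5) - 1) + (3 + 5*sqrt(5)) + (-1 + 3*sqrt(5)) + (0) + (0)] = 20/20 = 1
  <chi_rho, chi_7> = (1/20)[1*(11)*conj(2) + 1*(-3)*conj(-2) + 2*(-11/2 - sqrt(5)/2)*conj(1/2 - sqrt(5)/2) + 2*(7/2 - sqrt(5)/2)*conj(-sqrt(5)/2 - 1/2) + 2*(-11/2 + sqrt(5)/2)*conj(1/2 + sqrt(5)/2) + 2*(sqrt(5)/2 + 7/2)*conj(-1/2 + sqrt(5)/2) + 5*(1)*conj(0) + 5*(-1)*conj(0)]
      = (1/20)[(22) + (6) + (-3 + 5*sqrt(5)) + (-3*sqrt(5) - 1) + (-5*sqrt(5) - 3) + (-1 + 3*sqrt(5)) + (0) + (0)] = 20/20 = 1
  <chi_rho, chi_8> = (1/20)[1*(11)*conj(2) + 1*(-3)*conj(2) + 2*(-11/2 - sqrt(5)/2)*conj(-sqrt(5)/2 - 1/2) + 2*(7/2 - sqrt(5)/2)*conj(-1/2 + sqrt(5)/2) + 2*(-11/2 + sqrt(5)/2)*conj(-1/2 + sqrt(5)/2) + 2*(sqrt(5)/2 + 7/2)*conj(-sqrt(5)/2 - 1/2) + 5*(1)*conj(0) + 5*(-1)*conj(0)]
      = (1/20)[(22) + (-6) + (8 + 6*sqrt(5)) + (-6 + 4*sqrt(5)) + (8 - 6*sqrt(5)) + (-4*sqrt(5) - 6) + (0) + (0)] = 20/20 = 1
Dimension check: dim(rho) = sum (mult * dim) = 0*1 + 0*1 + 3*1 + 2*1 + 0*2 + 1*2 + 1*2 + 1*2 = 11 = chi_rho(e) = 11.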